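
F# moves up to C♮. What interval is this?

Counting letters F–G–A–B–C gives a fifth.
F#→C = 6 semitones, 1 narrower than the perfect fifth (7), so diminished.

diminished fifth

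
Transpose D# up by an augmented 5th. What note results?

A fifth above D lands on the letter A.
An augmented fifth spans 8 semitones, so D# moves to pitch class 11. On the letter A that is A##.

A##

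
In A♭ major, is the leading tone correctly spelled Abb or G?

G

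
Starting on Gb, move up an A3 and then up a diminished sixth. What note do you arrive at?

Gb

An augmented third up from Gb is B (letter B, 5 semitones up).
A diminished sixth up from B is Gb (letter G, 7 semitones up).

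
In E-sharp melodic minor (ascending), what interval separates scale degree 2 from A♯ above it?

minor third

Scale degree 2 of E# melodic minor (ascending) is F##.
F## up to A#: letters F→A make it a third; 3 semitones makes it minor.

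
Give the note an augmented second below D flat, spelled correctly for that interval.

Cbb

D down a major second is C, so the target letter is C.
From Db, an augmented second is 3 semitones down: Cbb.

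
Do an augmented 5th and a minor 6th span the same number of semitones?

An augmented fifth spans 8 semitones; a minor sixth spans 8.
They are enharmonically equivalent.

Yes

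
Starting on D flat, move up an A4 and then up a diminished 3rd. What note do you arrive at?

Bbb

An augmented fourth up from Db is G (letter G, 6 semitones up).
A diminished third up from G is Bbb (letter B, 2 semitones up).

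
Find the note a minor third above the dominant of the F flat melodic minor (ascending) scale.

The dominant of Fb melodic minor (ascending) is Cb.
A minor third (3 semitones) above Cb lands on the letter E, giving Ebb.

Ebb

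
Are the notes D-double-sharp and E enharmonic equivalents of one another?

Yes

D## = pitch class 4 and E = pitch class 4 — the same pitch class, so they are enharmonic equivalents.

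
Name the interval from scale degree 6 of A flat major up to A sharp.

augmented third

Scale degree 6 of Ab major is F.
F up to A#: letters F→A make it a third; 5 semitones makes it augmented.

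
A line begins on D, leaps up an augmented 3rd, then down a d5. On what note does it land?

B##

An augmented third up from D is F## (letter F, 5 semitones up).
A diminished fifth down from F## is B## (letter B, 6 semitones down).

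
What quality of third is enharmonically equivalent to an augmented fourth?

An augmented fourth spans 6 semitones.
A third spanning 6 semitones is doubly augmented (the major third is 4).

doubly augmented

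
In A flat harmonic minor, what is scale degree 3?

Cb

Degree 3 takes the letter 2 steps above A, which is C.
In harmonic minor, degree 3 sits 3 semitones above the tonic. Ab + 3 semitones is pitch class 11, spelled on C as Cb.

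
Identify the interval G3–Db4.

diminished fifth

The letter names run G→D, a span of 4 letter steps, so the interval is some kind of fifth.
G to Db is 6 semitones. A perfect fifth is 7, so 6 makes it diminished.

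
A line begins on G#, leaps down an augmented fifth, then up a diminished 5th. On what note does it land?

An augmented fifth down from G# is C (letter C, 8 semitones down).
A diminished fifth up from C is Gb (letter G, 6 semitones up).

Gb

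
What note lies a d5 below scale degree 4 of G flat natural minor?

F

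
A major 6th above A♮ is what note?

F#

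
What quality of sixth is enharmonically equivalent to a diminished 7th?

major

A diminished seventh spans 9 semitones.
A sixth spanning 9 semitones is major (the major sixth is 9).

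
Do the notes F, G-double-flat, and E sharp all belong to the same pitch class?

F is pitch class 5; Gbb is pitch class 5; E# is pitch class 5.
All spellings map to pitch class 5, so they are enharmonically equivalent.

Yes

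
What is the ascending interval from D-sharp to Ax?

augmented fifth

Counting letters D–E–F–G–A gives a fifth.
D#→A## = 8 semitones, 1 wider than the perfect fifth (7), so augmented.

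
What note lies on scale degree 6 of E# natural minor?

C#

Degree 6 takes the letter 5 steps above E, which is C.
In natural minor, degree 6 sits 8 semitones above the tonic. E# + 8 semitones is pitch class 1, spelled on C as C#.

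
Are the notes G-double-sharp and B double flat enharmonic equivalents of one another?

Yes

G## = pitch class 9 and Bbb = pitch class 9 — the same pitch class, so they are enharmonic equivalents.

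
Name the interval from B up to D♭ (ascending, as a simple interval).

diminished third

Counting letters B–C–D gives a third.
B→Db = 2 semitones, 2 narrower than the major third (4), so diminished.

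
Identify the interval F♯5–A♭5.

diminished third

The letter names run F→A, a span of 2 letter steps, so the interval is some kind of third.
F# to Ab is 2 semitones. A major third is 4, so 2 makes it diminished.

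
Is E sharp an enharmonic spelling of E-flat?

No

Two spellings are enharmonically equivalent only if they share a pitch class.
Here E# → 5, Eb → 3; 3 ≠ 5, so they are not.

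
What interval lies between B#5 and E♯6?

Counting letters B–C–D–E gives a fourth.
B#→E# = 5 semitones, exactly the perfect fourth.

perfect fourth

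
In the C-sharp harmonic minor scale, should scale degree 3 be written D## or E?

Each scale degree takes a distinct letter name. Degree 3 of a scale on C must use the letter E.
E and D## are enharmonically the same pitch, but only E uses the letter E, so it is the correct spelling here.

E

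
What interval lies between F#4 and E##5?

The letter names run F→E, a span of 6 letter steps, so the interval is some kind of seventh.
F# to E## is 12 semitones. A major seventh is 11, so 12 makes it augmented.

augmented seventh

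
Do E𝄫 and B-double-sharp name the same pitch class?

No

Two spellings are enharmonically equivalent only if they share a pitch class.
Here Ebb → 2, B## → 1; 1 ≠ 2, so they are not.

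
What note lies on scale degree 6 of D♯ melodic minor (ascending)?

B#

Degree 6 takes the letter 5 steps above D, which is B.
In melodic minor (ascending), degree 6 sits 9 semitones above the tonic. D# + 9 semitones is pitch class 0, spelled on B as B#.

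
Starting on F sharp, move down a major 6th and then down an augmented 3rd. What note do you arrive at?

Fb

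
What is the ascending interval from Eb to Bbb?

diminished fifth

Counting letters E–F–G–A–B gives a fifth.
Eb→Bbb = 6 semitones, 1 narrower than the perfect fifth (7), so diminished.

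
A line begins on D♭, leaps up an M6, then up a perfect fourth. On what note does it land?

Eb

A major sixth up from Db is Bb (letter B, 9 semitones up).
A perfect fourth up from Bb is Eb (letter E, 5 semitones up).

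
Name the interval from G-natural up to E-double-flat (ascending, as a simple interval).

The letter names run G→E, a span of 5 letter steps, so the interval is some kind of sixth.
G to Ebb is 7 semitones. A major sixth is 9, so 7 makes it diminished.

diminished sixth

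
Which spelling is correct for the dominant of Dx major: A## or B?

Each scale degree takes a distinct letter name. Degree 5 of a scale on D must use the letter A.
A## and B are enharmonically the same pitch, but only A## uses the letter A, so it is the correct spelling here.

A##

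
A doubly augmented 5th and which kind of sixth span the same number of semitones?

A doubly augmented fifth spans 9 semitones.
A sixth spanning 9 semitones is major (the major sixth is 9).

major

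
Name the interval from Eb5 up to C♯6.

augmented sixth

Counting letters E–F–G–A–B–C gives a sixth.
Eb→C# = 10 semitones, 1 wider than the major sixth (9), so augmented.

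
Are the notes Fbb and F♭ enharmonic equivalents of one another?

Two spellings are enharmonically equivalent only if they share a pitch class.
Here Fbb → 3, Fb → 4; 3 ≠ 4, so they are not.

No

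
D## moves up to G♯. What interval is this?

diminished fourth

Counting letters D–E–F–G gives a fourth.
D##→G# = 4 semitones, 1 narrower than the perfect fourth (5), so diminished.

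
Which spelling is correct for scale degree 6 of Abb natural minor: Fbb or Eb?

Fbb

Each scale degree takes a distinct letter name. Degree 6 of a scale on A must use the letter F.
Fbb and Eb are enharmonically the same pitch, but only Fbb uses the letter F, so it is the correct spelling here.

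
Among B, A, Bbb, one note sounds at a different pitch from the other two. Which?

In 12-tone equal temperament, enharmonic equivalents share a pitch class. B is pitch class 11; A is pitch class 9; Bbb is pitch class 9.
A and Bbb share pitch class 9, while B is pitch class 11.

B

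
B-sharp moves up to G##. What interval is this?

major sixth

The letter names run B→G, a span of 5 letter steps, so the interval is some kind of sixth.
B# to G## is 9 semitones. A major sixth is 9, so 9 makes it major.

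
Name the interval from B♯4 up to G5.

Counting letters B–C–D–E–F–G gives a sixth.
B#→G = 7 semitones, 2 narrower than the major sixth (9), so diminished.

diminished sixth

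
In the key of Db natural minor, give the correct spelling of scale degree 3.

Fb

The Db natural minor scale runs Db Eb Fb Gb Ab Bbb Cb.
Degree 3 is Fb.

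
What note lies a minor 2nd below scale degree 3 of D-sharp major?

Scale degree 3 of D# major is F##.
A minor second (1 semitone) below F## lands on the letter E, giving E##.

E##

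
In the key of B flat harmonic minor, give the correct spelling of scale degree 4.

Eb

The Bb harmonic minor scale runs Bb C Db Eb F Gb A.
Degree 4 is Eb.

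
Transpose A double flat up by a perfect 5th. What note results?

A up a perfect fifth is E, so the target letter is E.
From Abb, a perfect fifth is 7 semitones up: Ebb.

Ebb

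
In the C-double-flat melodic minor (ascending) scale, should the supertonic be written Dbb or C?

Each scale degree takes a distinct letter name. Degree 2 of a scale on C must use the letter D.
Dbb and C are enharmonically the same pitch, but only Dbb uses the letter D, so it is the correct spelling here.

Dbb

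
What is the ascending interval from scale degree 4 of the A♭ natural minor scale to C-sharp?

augmented seventh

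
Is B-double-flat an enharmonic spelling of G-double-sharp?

Bbb = pitch class 9 and G## = pitch class 9 — the same pitch class, so they are enharmonic equivalents.

Yes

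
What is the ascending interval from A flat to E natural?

Counting letters A–B–C–D–E gives a fifth.
Ab→E = 8 semitones, 1 wider than the perfect fifth (7), so augmented.

augmented fifth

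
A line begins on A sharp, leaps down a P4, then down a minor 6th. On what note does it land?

A perfect fourth down from A# is E# (letter E, 5 semitones down).
A minor sixth down from E# is G## (letter G, 8 semitones down).

G##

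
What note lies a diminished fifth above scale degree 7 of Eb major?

Scale degree 7 of Eb major is D.
A diminished fifth (6 semitones) above D lands on the letter A, giving Ab.

Ab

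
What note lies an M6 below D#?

D down a major sixth is F, so the target letter is F.
From D#, a major sixth is 9 semitones down: F#.

F#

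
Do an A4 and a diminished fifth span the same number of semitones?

An augmented fourth spans 6 semitones; a diminished fifth spans 6.
They are enharmonically equivalent.

Yes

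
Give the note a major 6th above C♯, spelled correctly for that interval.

A#

C up a major sixth is A, so the target letter is A.
From C#, a major sixth is 9 semitones up: A#.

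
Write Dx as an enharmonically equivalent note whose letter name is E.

Plain E sits at the same pitch as D##, so on the letter E the same pitch needs a natural: E.

E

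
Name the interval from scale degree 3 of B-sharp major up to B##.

Scale degree 3 of B# major is D##.
D## up to B##: letters D→B make it a sixth; 9 semitones makes it major.

major sixth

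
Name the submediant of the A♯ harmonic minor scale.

F#

Degree 6 takes the letter 5 steps above A, which is F.
In harmonic minor, degree 6 sits 8 semitones above the tonic. A# + 8 semitones is pitch class 6, spelled on F as F#.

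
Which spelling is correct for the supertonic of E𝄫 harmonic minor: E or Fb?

Fb

Each scale degree takes a distinct letter name. Degree 2 of a scale on E must use the letter F.
Fb and E are enharmonically the same pitch, but only Fb uses the letter F, so it is the correct spelling here.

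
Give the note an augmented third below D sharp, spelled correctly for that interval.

Bb

D down a major third is Bb, so the target letter is B.
From D#, an augmented third is 5 semitones down: Bb.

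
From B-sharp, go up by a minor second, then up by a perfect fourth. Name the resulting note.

F#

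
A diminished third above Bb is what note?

Dbb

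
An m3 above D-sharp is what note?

D up a major third is F#, so the target letter is F.
From D#, a minor third is 3 semitones up: F#.

F#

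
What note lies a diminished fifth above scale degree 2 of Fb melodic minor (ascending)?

Dbb

Scale degree 2 of Fb melodic minor (ascending) is Gb.
A diminished fifth (6 semitones) above Gb lands on the letter D, giving Dbb.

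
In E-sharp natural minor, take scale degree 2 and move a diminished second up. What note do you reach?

Scale degree 2 of E# natural minor is F##.
A diminished second (0 semitones) above F## lands on the letter G, giving G.

G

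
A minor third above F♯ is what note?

A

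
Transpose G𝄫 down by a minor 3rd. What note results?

Ebb

G down a major third is Eb, so the target letter is E.
From Gbb, a minor third is 3 semitones down: Ebb.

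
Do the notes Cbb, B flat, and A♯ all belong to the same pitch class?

Cbb is pitch class 10; Bb is pitch class 10; A# is pitch class 10.
All spellings map to pitch class 10, so they are enharmonically equivalent.

Yes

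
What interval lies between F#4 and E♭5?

diminished seventh

The letter names run F→E, a span of 6 letter steps, so the interval is some kind of seventh.
F# to Eb is 9 semitones. A major seventh is 11, so 9 makes it diminished.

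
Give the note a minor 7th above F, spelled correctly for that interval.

Eb

A seventh above F lands on the letter E.
A minor seventh spans 10 semitones, so F moves to pitch class 3. On the letter E that is Eb.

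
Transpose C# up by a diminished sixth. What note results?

Ab

A sixth above C lands on the letter A.
A diminished sixth spans 7 semitones, so C# moves to pitch class 8. On the letter A that is Ab.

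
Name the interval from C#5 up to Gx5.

augmented fifth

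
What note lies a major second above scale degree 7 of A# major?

Scale degree 7 of A# major is G##.
A major second (2 semitones) above G## lands on the letter A, giving A##.

A##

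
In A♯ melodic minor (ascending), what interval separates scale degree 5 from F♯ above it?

Scale degree 5 of A# melodic minor (ascending) is E#.
E# up to F#: letters E→F make it a second; 1 semitone makes it minor.

minor second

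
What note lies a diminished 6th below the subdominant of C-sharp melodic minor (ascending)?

A##

The subdominant of C# melodic minor (ascending) is F#.
A diminished sixth (7 semitones) below F# lands on the letter A, giving A##.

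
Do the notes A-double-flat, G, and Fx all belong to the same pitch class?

Yes

Abb = pitch class 7 and G = pitch class 7 and F## = pitch class 7 — the same pitch class, so they are enharmonic equivalents.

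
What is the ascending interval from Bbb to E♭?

The letter names run B→E, a span of 3 letter steps, so the interval is some kind of fourth.
Bbb to Eb is 6 semitones. A perfect fourth is 5, so 6 makes it augmented.

augmented fourth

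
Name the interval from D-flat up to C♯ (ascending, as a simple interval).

augmented seventh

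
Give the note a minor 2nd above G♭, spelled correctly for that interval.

Abb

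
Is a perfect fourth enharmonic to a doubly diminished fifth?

Yes

A perfect fourth spans 5 semitones; a doubly diminished fifth spans 5.
They are enharmonically equivalent.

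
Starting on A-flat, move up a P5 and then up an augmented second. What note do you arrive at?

F#

A perfect fifth up from Ab is Eb (letter E, 7 semitones up).
An augmented second up from Eb is F# (letter F, 3 semitones up).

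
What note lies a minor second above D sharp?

A second above D lands on the letter E.
A minor second spans 1 semitone, so D# moves to pitch class 4. On the letter E that is E.

E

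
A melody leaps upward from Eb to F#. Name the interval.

augmented second

Counting letters E–F gives a second.
Eb→F# = 3 semitones, 1 wider than the major second (2), so augmented.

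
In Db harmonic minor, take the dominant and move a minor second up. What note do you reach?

The dominant of Db harmonic minor is Ab.
A minor second (1 semitone) above Ab lands on the letter B, giving Bbb.

Bbb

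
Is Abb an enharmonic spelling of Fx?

Abb is pitch class 7; F## is pitch class 7.
All spellings map to pitch class 7, so they are enharmonically equivalent.

Yes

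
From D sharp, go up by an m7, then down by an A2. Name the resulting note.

A minor seventh up from D# is C# (letter C, 10 semitones up).
An augmented second down from C# is Bb (letter B, 3 semitones down).

Bb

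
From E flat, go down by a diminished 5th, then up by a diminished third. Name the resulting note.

Cb

A diminished fifth down from Eb is A (letter A, 6 semitones down).
A diminished third up from A is Cb (letter C, 2 semitones up).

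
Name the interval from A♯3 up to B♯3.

major second

The letter names run A→B, a span of 1 letter step, so the interval is some kind of second.
A# to B# is 2 semitones. A major second is 2, so 2 makes it major.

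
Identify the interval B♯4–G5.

diminished sixth

Counting letters B–C–D–E–F–G gives a sixth.
B#→G = 7 semitones, 2 narrower than the major sixth (9), so diminished.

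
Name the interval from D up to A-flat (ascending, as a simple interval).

Counting letters D–E–F–G–A gives a fifth.
D→Ab = 6 semitones, 1 narrower than the perfect fifth (7), so diminished.

diminished fifth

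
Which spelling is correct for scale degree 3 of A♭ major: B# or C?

C

Each scale degree takes a distinct letter name. Degree 3 of a scale on A must use the letter C.
C and B# are enharmonically the same pitch, but only C uses the letter C, so it is the correct spelling here.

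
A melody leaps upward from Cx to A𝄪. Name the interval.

The letter names run C→A, a span of 5 letter steps, so the interval is some kind of sixth.
C## to A## is 9 semitones. A major sixth is 9, so 9 makes it major.

major sixth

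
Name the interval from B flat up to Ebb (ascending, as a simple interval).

diminished fourth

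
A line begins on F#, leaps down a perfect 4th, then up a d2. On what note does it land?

Db

A perfect fourth down from F# is C# (letter C, 5 semitones down).
A diminished second up from C# is Db (letter D, 0 semitones up).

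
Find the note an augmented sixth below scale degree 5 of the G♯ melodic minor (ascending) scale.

F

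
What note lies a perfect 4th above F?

F up a perfect fourth is Bb, so the target letter is B.
From F, a perfect fourth is 5 semitones up: Bb.

Bb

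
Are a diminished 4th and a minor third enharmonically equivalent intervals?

No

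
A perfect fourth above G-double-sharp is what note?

G up a perfect fourth is C, so the target letter is C.
From G##, a perfect fourth is 5 semitones up: C##.

C##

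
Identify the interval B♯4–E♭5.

doubly diminished fourth

The letter names run B→E, a span of 3 letter steps, so the interval is some kind of fourth.
B# to Eb is 3 semitones. A perfect fourth is 5, so 3 makes it doubly diminished.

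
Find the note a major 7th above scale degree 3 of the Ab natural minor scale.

Scale degree 3 of Ab natural minor is Cb.
A major seventh (11 semitones) above Cb lands on the letter B, giving Bb.

Bb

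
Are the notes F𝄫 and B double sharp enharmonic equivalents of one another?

No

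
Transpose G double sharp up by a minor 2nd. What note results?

A#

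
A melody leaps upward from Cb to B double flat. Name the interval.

minor seventh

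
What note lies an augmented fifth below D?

Gb

D down a perfect fifth is G, so the target letter is G.
From D, an augmented fifth is 8 semitones down: Gb.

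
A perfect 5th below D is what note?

G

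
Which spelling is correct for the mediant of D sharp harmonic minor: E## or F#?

F#

Each scale degree takes a distinct letter name. Degree 3 of a scale on D must use the letter F.
F# and E## are enharmonically the same pitch, but only F# uses the letter F, so it is the correct spelling here.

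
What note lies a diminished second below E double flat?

A second below E lands on the letter D.
A diminished second spans 0 semitones, so Ebb moves to pitch class 2. On the letter D that is D.

D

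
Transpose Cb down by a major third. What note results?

Abb

C down a major third is Ab, so the target letter is A.
From Cb, a major third is 4 semitones down: Abb.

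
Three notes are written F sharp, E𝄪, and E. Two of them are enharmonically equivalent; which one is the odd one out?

In 12-tone equal temperament, enharmonic equivalents share a pitch class. F# is pitch class 6; E## is pitch class 6; E is pitch class 4.
F# and E## share pitch class 6, while E is pitch class 4.

E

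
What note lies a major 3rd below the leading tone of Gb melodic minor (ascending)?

Db

The leading tone of Gb melodic minor (ascending) is F.
A major third (4 semitones) below F lands on the letter D, giving Db.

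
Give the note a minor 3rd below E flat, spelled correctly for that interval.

C

E down a major third is C, so the target letter is C.
From Eb, a minor third is 3 semitones down: C.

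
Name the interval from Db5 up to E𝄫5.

minor second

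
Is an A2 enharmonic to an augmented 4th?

No

An augmented second spans 3 semitones; an augmented fourth spans 6.
The spans differ, so they are not enharmonic equivalents.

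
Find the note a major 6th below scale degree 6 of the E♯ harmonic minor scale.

Scale degree 6 of E# harmonic minor is C#.
A major sixth (9 semitones) below C# lands on the letter E, giving E.

E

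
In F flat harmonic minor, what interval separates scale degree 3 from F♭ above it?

Scale degree 3 of Fb harmonic minor is Abb.
Abb up to Fb: letters A→F make it a sixth; 9 semitones makes it major.

major sixth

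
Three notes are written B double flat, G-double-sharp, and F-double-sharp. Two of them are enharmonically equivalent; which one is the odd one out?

F##

In 12-tone equal temperament, enharmonic equivalents share a pitch class. Bbb is pitch class 9; G## is pitch class 9; F## is pitch class 7.
Bbb and G## share pitch class 9, while F## is pitch class 7.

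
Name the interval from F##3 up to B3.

The letter names run F→B, a span of 3 letter steps, so the interval is some kind of fourth.
F## to B is 4 semitones. A perfect fourth is 5, so 4 makes it diminished.

diminished fourth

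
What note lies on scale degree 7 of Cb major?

Degree 7 takes the letter 6 steps above C, which is B.
In major, degree 7 sits 11 semitones above the tonic. Cb + 11 semitones is pitch class 10, spelled on B as Bb.

Bb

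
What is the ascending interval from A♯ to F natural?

Counting letters A–B–C–D–E–F gives a sixth.
A#→F = 7 semitones, 2 narrower than the major sixth (9), so diminished.

diminished sixth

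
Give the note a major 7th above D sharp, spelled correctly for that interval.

A seventh above D lands on the letter C.
A major seventh spans 11 semitones, so D# moves to pitch class 2. On the letter C that is C##.

C##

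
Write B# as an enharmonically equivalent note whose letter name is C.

Plain C sits at the same pitch as B#, so on the letter C the same pitch needs a natural: C.

C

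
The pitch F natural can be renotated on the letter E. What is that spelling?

Plain E sits 1 semitone below F, so on the letter E the same pitch needs a sharp: E#.

E#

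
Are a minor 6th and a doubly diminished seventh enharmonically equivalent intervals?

A minor sixth spans 8 semitones; a doubly diminished seventh spans 8.
They are enharmonically equivalent.

Yes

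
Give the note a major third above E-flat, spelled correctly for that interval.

G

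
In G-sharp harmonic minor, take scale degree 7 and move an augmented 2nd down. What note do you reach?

E

Scale degree 7 of G# harmonic minor is F##.
An augmented second (3 semitones) below F## lands on the letter E, giving E.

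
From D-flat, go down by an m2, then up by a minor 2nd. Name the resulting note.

A minor second down from Db is C (letter C, 1 semitone down).
A minor second up from C is Db (letter D, 1 semitone up).

Db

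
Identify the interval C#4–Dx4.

Counting letters C–D gives a second.
C#→D## = 3 semitones, 1 wider than the major second (2), so augmented.

augmented second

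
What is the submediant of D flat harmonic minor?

The Db harmonic minor scale runs Db Eb Fb Gb Ab Bbb C.
Degree 6 is Bbb.

Bbb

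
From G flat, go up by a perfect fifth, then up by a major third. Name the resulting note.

A perfect fifth up from Gb is Db (letter D, 7 semitones up).
A major third up from Db is F (letter F, 4 semitones up).

F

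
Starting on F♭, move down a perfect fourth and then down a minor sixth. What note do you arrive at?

Eb

A perfect fourth down from Fb is Cb (letter C, 5 semitones down).
A minor sixth down from Cb is Eb (letter E, 8 semitones down).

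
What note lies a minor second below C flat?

Bb

C down a major second is Bb, so the target letter is B.
From Cb, a minor second is 1 semitone down: Bb.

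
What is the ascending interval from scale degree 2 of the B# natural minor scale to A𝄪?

Scale degree 2 of B# natural minor is C##.
C## up to A##: letters C→A make it a sixth; 9 semitones makes it major.

major sixth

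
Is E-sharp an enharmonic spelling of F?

Yes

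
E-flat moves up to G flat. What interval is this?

The letter names run E→G, a span of 2 letter steps, so the interval is some kind of third.
Eb to Gb is 3 semitones. A major third is 4, so 3 makes it minor.

minor third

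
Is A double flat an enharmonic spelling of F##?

Abb is pitch class 7; F## is pitch class 7.
All spellings map to pitch class 7, so they are enharmonically equivalent.

Yes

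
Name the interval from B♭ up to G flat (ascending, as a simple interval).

The letter names run B→G, a span of 5 letter steps, so the interval is some kind of sixth.
Bb to Gb is 8 semitones. A major sixth is 9, so 8 makes it minor.

minor sixth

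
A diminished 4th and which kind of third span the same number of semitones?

A diminished fourth spans 4 semitones.
A third spanning 4 semitones is major (the major third is 4).

major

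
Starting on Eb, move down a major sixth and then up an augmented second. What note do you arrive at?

A major sixth down from Eb is Gb (letter G, 9 semitones down).
An augmented second up from Gb is A (letter A, 3 semitones up).

A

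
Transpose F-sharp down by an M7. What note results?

F down a major seventh is Gb, so the target letter is G.
From F#, a major seventh is 11 semitones down: G.

G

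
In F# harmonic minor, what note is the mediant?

A

The F# harmonic minor scale runs F# G# A B C# D E#.
Degree 3 is A.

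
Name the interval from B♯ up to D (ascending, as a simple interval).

The letter names run B→D, a span of 2 letter steps, so the interval is some kind of third.
B# to D is 2 semitones. A major third is 4, so 2 makes it diminished.

diminished third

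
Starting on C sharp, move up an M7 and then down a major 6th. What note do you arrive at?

D#

A major seventh up from C# is B# (letter B, 11 semitones up).
A major sixth down from B# is D# (letter D, 9 semitones down).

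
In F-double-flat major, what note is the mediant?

Abb

Degree 3 takes the letter 2 steps above F, which is A.
In major, degree 3 sits 4 semitones above the tonic. Fbb + 4 semitones is pitch class 7, spelled on A as Abb.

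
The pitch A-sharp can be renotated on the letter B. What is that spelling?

Bb

A# is pitch class 10. The letter B alone is pitch class 11.
To reach pitch class 10 from B requires an offset of -1 semitone, i.e. flat: Bb.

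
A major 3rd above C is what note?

E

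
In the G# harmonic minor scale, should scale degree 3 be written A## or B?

B

Each scale degree takes a distinct letter name. Degree 3 of a scale on G must use the letter B.
B and A## are enharmonically the same pitch, but only B uses the letter B, so it is the correct spelling here.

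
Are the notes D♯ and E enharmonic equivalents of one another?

Two spellings are enharmonically equivalent only if they share a pitch class.
Here D# → 3, E → 4; 3 ≠ 4, so they are not.

No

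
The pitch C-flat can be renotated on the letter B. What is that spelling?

B

Plain B sits at the same pitch as Cb, so on the letter B the same pitch needs a natural: B.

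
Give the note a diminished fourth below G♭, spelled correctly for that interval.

G down a perfect fourth is D, so the target letter is D.
From Gb, a diminished fourth is 4 semitones down: D.

D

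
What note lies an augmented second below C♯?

Bb

C down a major second is Bb, so the target letter is B.
From C#, an augmented second is 3 semitones down: Bb.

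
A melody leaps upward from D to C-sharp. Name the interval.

major seventh

Counting letters D–E–F–G–A–B–C gives a seventh.
D→C# = 11 semitones, exactly the major seventh.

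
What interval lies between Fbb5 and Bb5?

The letter names run F→B, a span of 3 letter steps, so the interval is some kind of fourth.
Fbb to Bb is 7 semitones. A perfect fourth is 5, so 7 makes it doubly augmented.

doubly augmented fourth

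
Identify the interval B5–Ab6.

The letter names run B→A, a span of 6 letter steps, so the interval is some kind of seventh.
B to Ab is 9 semitones. A major seventh is 11, so 9 makes it diminished.

diminished seventh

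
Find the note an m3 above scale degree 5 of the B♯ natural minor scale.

Scale degree 5 of B# natural minor is F##.
A minor third (3 semitones) above F## lands on the letter A, giving A#.

A#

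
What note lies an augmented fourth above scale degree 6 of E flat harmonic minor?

F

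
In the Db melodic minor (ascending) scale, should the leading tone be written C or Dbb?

Each scale degree takes a distinct letter name. Degree 7 of a scale on D must use the letter C.
C and Dbb are enharmonically the same pitch, but only C uses the letter C, so it is the correct spelling here.

C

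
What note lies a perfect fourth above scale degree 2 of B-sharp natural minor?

F##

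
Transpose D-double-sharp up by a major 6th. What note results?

B##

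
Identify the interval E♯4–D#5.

The letter names run E→D, a span of 6 letter steps, so the interval is some kind of seventh.
E# to D# is 10 semitones. A major seventh is 11, so 10 makes it minor.

minor seventh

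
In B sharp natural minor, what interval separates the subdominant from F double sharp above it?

major second

The subdominant of B# natural minor is E#.
E# up to F##: letters E→F make it a second; 2 semitones makes it major.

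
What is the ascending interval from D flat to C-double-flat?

diminished seventh

Counting letters D–E–F–G–A–B–C gives a seventh.
Db→Cbb = 9 semitones, 2 narrower than the major seventh (11), so diminished.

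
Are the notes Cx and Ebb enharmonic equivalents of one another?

Yes

C## = pitch class 2 and Ebb = pitch class 2 — the same pitch class, so they are enharmonic equivalents.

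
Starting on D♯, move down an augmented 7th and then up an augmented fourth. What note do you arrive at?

A

An augmented seventh down from D# is Eb (letter E, 12 semitones down).
An augmented fourth up from Eb is A (letter A, 6 semitones up).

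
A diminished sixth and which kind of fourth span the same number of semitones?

doubly augmented

A diminished sixth spans 7 semitones.
A fourth spanning 7 semitones is doubly augmented (the perfect fourth is 5).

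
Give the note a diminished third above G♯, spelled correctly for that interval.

Bb

A third above G lands on the letter B.
A diminished third spans 2 semitones, so G# moves to pitch class 10. On the letter B that is Bb.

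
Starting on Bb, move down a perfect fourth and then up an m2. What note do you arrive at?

Gb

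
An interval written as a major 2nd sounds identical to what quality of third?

A major second spans 2 semitones.
A third spanning 2 semitones is diminished (the major third is 4).

diminished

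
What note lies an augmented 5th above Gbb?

Db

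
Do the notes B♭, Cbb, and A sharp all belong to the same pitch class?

Yes

Bb = pitch class 10 and Cbb = pitch class 10 and A# = pitch class 10 — the same pitch class, so they are enharmonic equivalents.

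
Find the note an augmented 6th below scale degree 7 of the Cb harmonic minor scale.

Scale degree 7 of Cb harmonic minor is Bb.
An augmented sixth (10 semitones) below Bb lands on the letter D, giving Dbb.

Dbb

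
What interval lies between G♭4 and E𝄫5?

minor sixth

The letter names run G→E, a span of 5 letter steps, so the interval is some kind of sixth.
Gb to Ebb is 8 semitones. A major sixth is 9, so 8 makes it minor.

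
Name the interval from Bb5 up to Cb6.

minor second

Counting letters B–C gives a second.
Bb→Cb = 1 semitone, 1 narrower than the major second (2), so minor.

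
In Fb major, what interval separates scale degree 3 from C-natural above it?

Scale degree 3 of Fb major is Ab.
Ab up to C: letters A→C make it a third; 4 semitones makes it major.

major third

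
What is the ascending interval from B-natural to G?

minor sixth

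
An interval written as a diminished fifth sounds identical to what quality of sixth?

A diminished fifth spans 6 semitones.
A sixth spanning 6 semitones is doubly diminished (the major sixth is 9).

doubly diminished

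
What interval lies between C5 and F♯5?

augmented fourth

Counting letters C–D–E–F gives a fourth.
C→F# = 6 semitones, 1 wider than the perfect fourth (5), so augmented.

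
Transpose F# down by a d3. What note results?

D##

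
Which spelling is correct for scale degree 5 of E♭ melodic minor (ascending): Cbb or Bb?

Bb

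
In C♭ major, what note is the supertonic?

Db

Degree 2 takes the letter 1 step above C, which is D.
In major, degree 2 sits 2 semitones above the tonic. Cb + 2 semitones is pitch class 1, spelled on D as Db.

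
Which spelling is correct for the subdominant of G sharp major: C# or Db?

C#

Each scale degree takes a distinct letter name. Degree 4 of a scale on G must use the letter C.
C# and Db are enharmonically the same pitch, but only C# uses the letter C, so it is the correct spelling here.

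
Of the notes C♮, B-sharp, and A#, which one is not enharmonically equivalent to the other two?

In 12-tone equal temperament, enharmonic equivalents share a pitch class. C is pitch class 0; B# is pitch class 0; A# is pitch class 10.
C and B# share pitch class 0, while A# is pitch class 10.

A#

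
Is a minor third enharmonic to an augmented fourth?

A minor third spans 3 semitones; an augmented fourth spans 6.
The spans differ, so they are not enharmonic equivalents.

No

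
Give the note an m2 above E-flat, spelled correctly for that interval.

Fb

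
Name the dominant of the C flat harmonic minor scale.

Gb

The Cb harmonic minor scale runs Cb Db Ebb Fb Gb Abb Bb.
Degree 5 is Gb.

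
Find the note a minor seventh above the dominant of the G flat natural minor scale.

Cb

The dominant of Gb natural minor is Db.
A minor seventh (10 semitones) above Db lands on the letter C, giving Cb.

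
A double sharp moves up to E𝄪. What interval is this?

perfect fifth

The letter names run A→E, a span of 4 letter steps, so the interval is some kind of fifth.
A## to E## is 7 semitones. A perfect fifth is 7, so 7 makes it perfect.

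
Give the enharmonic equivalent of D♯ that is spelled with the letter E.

Eb

D# is pitch class 3. The letter E alone is pitch class 4.
To reach pitch class 3 from E requires an offset of -1 semitone, i.e. flat: Eb.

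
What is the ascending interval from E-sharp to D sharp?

minor seventh

The letter names run E→D, a span of 6 letter steps, so the interval is some kind of seventh.
E# to D# is 10 semitones. A major seventh is 11, so 10 makes it minor.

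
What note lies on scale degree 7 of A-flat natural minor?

The Ab natural minor scale runs Ab Bb Cb Db Eb Fb Gb.
Degree 7 is Gb.

Gb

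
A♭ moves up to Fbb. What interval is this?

diminished sixth

Counting letters A–B–C–D–E–F gives a sixth.
Ab→Fbb = 7 semitones, 2 narrower than the major sixth (9), so diminished.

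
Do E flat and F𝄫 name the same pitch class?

Yes

Eb = pitch class 3 and Fbb = pitch class 3 — the same pitch class, so they are enharmonic equivalents.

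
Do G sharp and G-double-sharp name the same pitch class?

G# is pitch class 8; G## is pitch class 9.
The pitch classes differ (8 vs. 9), so they are not enharmonic equivalents.

No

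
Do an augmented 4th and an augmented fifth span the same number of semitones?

No

An augmented fourth spans 6 semitones; an augmented fifth spans 8.
The spans differ, so they are not enharmonic equivalents.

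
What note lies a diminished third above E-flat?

A third above E lands on the letter G.
A diminished third spans 2 semitones, so Eb moves to pitch class 5. On the letter G that is Gbb.

Gbb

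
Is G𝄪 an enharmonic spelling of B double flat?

Yes

G## is pitch class 9; Bbb is pitch class 9.
All spellings map to pitch class 9, so they are enharmonically equivalent.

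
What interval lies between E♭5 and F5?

major second

The letter names run E→F, a span of 1 letter step, so the interval is some kind of second.
Eb to F is 2 semitones. A major second is 2, so 2 makes it major.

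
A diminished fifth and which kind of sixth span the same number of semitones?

doubly diminished

A diminished fifth spans 6 semitones.
A sixth spanning 6 semitones is doubly diminished (the major sixth is 9).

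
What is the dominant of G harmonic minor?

D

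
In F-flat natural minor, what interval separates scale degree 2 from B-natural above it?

augmented third

Scale degree 2 of Fb natural minor is Gb.
Gb up to B: letters G→B make it a third; 5 semitones makes it augmented.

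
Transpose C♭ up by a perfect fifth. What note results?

Gb

C up a perfect fifth is G, so the target letter is G.
From Cb, a perfect fifth is 7 semitones up: Gb.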